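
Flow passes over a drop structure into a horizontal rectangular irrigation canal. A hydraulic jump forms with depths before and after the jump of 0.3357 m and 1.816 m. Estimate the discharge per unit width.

q = 2.537 m²/s

For a rectangular channel the momentum equation gives q² = ½·g·y₁·y₂·(y₁ + y₂) = ½×9.81×0.3357×1.816×2.152 = 6.434.
q = √6.434 = 2.537 m²/s.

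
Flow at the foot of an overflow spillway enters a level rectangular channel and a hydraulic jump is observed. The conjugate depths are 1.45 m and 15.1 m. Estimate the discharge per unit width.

q = 42.2 m²/s

For a rectangular channel the momentum equation gives q² = ½·g·y₁·y₂·(y₁ + y₂) = ½×9.81×1.45×15.1×16.6 = 1777.
q = √1777 = 42.2 m²/s.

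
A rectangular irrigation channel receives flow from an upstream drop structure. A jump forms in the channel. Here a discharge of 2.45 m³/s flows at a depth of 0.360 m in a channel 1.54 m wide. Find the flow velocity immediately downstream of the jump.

q = Q/b = 2.45/1.54 = 1.59 m²/s; V₁ = q/y₁ = 4.42 m/s. Fr₁ = V₁/√(g·y₁) = 2.35.
From the momentum equation for a rectangular channel, y₂/y₁ = ½[√(1 + 8Fr₁²) − 1] = ½[√45.24 − 1] = 2.86.
y₂ = 2.86 × 0.360 = 1.03 m.
V₂ = q/y₂ = 1.59/1.03 = 1.54 m/s.

V₂ = 1.54 m/s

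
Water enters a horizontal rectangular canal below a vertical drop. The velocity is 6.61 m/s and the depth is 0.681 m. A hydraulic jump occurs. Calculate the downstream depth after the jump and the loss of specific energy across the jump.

y₂ = 2.15 m; ΔE = 0.538 m

Fr₁ = V₁/√(g·y₁) = 6.61/√(9.81×0.681) = 2.56.
Conjugate-depth relation: y₂/y₁ = ½[√(1 + 8Fr₁²) − 1] = ½[√53.32 − 1] = 3.15.
y₂ = 3.15 × 0.681 = 2.15 m.
Head loss: ΔE = (y₂ − y₁)³/(4y₁y₂) = (2.15 − 0.681)³/(4×0.681×2.15) = 3.14/5.85 = 0.538 m.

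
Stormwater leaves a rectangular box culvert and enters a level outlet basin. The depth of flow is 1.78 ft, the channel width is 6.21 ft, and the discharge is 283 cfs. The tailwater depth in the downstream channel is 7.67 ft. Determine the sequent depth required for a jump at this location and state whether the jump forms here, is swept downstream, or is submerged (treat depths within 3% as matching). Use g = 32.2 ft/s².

q = Q/b = 283/6.21 = 45.6 ft²/s; V₁ = q/y₁ = 25.6 ft/s. Fr₁ = V₁/√(g·y₁) = 3.38.
From the momentum equation for a rectangular channel, y₂/y₁ = ½[√(1 + 8Fr₁²) − 1] = ½[√92.49 − 1] = 4.31.
y₂ = 4.31 × 1.78 = 7.67 ft.
Tailwater y_tw = 7.67 ft: y_tw ≈ y₂, so the jump forms here.

y₂ = 7.67 ft; the jump forms here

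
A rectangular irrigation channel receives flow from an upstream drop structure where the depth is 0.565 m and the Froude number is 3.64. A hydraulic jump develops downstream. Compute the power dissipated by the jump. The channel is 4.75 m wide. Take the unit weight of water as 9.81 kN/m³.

Fr₁ = 3.64 (given).
Conjugate-depth relation: y₂/y₁ = ½[√(1 + 8Fr₁²) − 1] = ½[√107.0 − 1] = 4.67.
y₂ = 4.67 × 0.565 = 2.64 m.
Head loss: ΔE = (y₂ − y₁)³/(4y₁y₂) = (2.64 − 0.565)³/(4×0.565×2.64) = 8.93/5.97 = 1.50 m.
V₁ = Fr₁·√(g·y₁) = 3.64×√(9.81×0.565) = 8.57 m/s; q = V₁·y₁ = 4.84 m²/s. Q = q·b = 4.84 × 4.75 = 23.0 m³/s. P = γ·Q·ΔE = 9.81 × 23.0 × 1.50 = 338 kW.

P = 338 kW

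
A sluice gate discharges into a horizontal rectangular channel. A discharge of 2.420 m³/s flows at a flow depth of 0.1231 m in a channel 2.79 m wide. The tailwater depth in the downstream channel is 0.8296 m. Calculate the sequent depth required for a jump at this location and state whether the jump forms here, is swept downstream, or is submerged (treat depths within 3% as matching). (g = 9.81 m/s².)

q = Q/b = 2.420/2.79 = 0.8674 m²/s; V₁ = q/y₁ = 7.046 m/s. Fr₁ = V₁/√(g·y₁) = 6.412.
Conjugate-depth relation: y₂/y₁ = ½[√(1 + 8Fr₁²) − 1] = ½[√329.90 − 1] = 8.582.
y₂ = 8.582 × 0.1231 = 1.056 m.
Tailwater y_tw = 0.8296 m: y_tw < y₂, so the jump is swept downstream.

y₂ = 1.056 m; the jump is swept downstream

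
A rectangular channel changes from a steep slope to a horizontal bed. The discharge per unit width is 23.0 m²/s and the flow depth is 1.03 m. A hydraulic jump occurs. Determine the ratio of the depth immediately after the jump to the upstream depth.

y₂/y₁ = 9.45

V₁ = q/y₁ = 23.0/1.03 = 22.3 m/s. Fr₁ = V₁/√(g·y₁) = 22.3/√(9.81×1.03) = 7.02.
By Bélanger, y₂/y₁ = ½[√(1 + 8Fr₁²) − 1] = ½[√395.8 − 1] = 9.45.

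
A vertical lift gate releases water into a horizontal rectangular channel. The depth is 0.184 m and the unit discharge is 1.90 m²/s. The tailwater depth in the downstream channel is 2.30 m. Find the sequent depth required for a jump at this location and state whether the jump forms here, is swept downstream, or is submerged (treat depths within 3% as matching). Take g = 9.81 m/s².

y₂ = 1.91 m; the jump is submerged

V₁ = q/y₁ = 1.90/0.184 = 10.3 m/s. Fr₁ = V₁/√(g·y₁) = 10.3/√(9.81×0.184) = 7.69.
Sequent-depth ratio: y₂/y₁ = ½[√(1 + 8Fr₁²) − 1] = ½[√473.6 − 1] = 10.4.
y₂ = 10.4 × 0.184 = 1.91 m.
Tailwater y_tw = 2.30 m: y_tw > y₂, so the jump is submerged.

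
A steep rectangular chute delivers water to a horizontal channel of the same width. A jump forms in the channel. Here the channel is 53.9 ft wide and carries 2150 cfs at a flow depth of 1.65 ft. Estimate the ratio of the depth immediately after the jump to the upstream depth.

y₂/y₁ = 4.22

q = Q/b = 2150/53.9 = 39.9 ft²/s; V₁ = q/y₁ = 24.2 ft/s. Fr₁ = V₁/√(g·y₁) = 3.32.
Conjugate-depth relation: y₂/y₁ = ½[√(1 + 8Fr₁²) − 1] = ½[√89.00 − 1] = 4.22.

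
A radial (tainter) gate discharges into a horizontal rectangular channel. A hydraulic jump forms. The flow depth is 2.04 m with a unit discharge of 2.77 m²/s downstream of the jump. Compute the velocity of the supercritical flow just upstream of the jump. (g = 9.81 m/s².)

V₁ = 8.54 m/s

V₂ = q/y₂ = 2.77/2.04 = 1.36 m/s; Fr₂ = V₂/√(g·y₂) = 0.304.
From the momentum equation (using Fr₂), y₁/y₂ = ½[√(1 + 8Fr₂²) − 1] = ½[√1.737 − 1] = 0.159.
y₁ = 0.159 × 2.04 = 0.324 m.
V₁ = q/y₁ = 2.77/0.324 = 8.54 m/s.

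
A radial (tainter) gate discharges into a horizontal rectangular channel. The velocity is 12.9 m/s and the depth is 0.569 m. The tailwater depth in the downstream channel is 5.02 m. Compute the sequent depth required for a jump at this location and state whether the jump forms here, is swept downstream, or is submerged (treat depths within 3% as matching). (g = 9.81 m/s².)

y₂ = 4.12 m; the jump is submerged

Fr₁ = V₁/√(g·y₁) = 12.9/√(9.81×0.569) = 5.46.
Sequent-depth ratio: y₂/y₁ = ½[√(1 + 8Fr₁²) − 1] = ½[√239.5 − 1] = 7.24.
y₂ = 7.24 × 0.569 = 4.12 m.
Tailwater y_tw = 5.02 m: y_tw > y₂, so the jump is submerged.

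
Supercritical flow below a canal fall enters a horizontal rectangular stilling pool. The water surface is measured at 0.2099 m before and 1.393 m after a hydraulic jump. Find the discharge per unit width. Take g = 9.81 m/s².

q = 1.516 m²/s

For a rectangular channel the momentum equation gives q² = ½·g·y₁·y₂·(y₁ + y₂) = ½×9.81×0.2099×1.393×1.603 = 2.299.
q = √2.299 = 1.516 m²/s.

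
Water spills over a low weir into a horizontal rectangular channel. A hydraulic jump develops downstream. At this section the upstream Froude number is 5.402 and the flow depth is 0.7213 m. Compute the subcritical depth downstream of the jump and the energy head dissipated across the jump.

y₂ = 5.162 m; ΔE = 5.879 m

Fr₁ = 5.402 (given).
Conjugate-depth relation: y₂/y₁ = ½[√(1 + 8Fr₁²) − 1] = ½[√234.45 − 1] = 7.156.
y₂ = 7.156 × 0.7213 = 5.162 m.
Head loss: ΔE = (y₂ − y₁)³/(4y₁y₂) = (5.162 − 0.7213)³/(4×0.7213×5.162) = 87.54/14.89 = 5.879 m.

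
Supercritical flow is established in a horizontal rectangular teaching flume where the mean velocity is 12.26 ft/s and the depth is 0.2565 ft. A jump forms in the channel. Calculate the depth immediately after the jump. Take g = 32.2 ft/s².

y₂ = 1.425 ft

Fr₁ = V₁/√(g·y₁) = 12.26/√(32.2×0.2565) = 4.266.
By Bélanger, y₂/y₁ = ½[√(1 + 8Fr₁²) − 1] = ½[√146.59 − 1] = 5.554.
y₂ = 5.554 × 0.2565 = 1.425 ft.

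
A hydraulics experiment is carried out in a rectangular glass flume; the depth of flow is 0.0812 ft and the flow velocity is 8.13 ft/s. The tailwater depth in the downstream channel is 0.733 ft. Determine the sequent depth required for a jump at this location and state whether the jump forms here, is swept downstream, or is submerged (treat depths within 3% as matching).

y₂ = 0.538 ft; the jump is submerged

Fr₁ = V₁/√(g·y₁) = 8.13/√(32.2×0.0812) = 5.03.
Sequent-depth ratio: y₂/y₁ = ½[√(1 + 8Fr₁²) − 1] = ½[√203.2 − 1] = 6.63.
y₂ = 6.63 × 0.0812 = 0.538 ft.
Tailwater y_tw = 0.733 ft: y_tw > y₂, so the jump is submerged.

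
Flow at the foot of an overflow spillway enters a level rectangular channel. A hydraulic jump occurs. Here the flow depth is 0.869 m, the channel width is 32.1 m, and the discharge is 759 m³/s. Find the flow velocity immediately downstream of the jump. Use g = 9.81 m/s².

V₂ = 2.14 m/s

q = Q/b = 759/32.1 = 23.6 m²/s; V₁ = q/y₁ = 27.2 m/s. Fr₁ = V₁/√(g·y₁) = 9.32.
From the momentum equation for a rectangular channel, y₂/y₁ = ½[√(1 + 8Fr₁²) − 1] = ½[√695.8 − 1] = 12.7.
y₂ = 12.7 × 0.869 = 11.0 m.
V₂ = q/y₂ = 23.6/11.0 = 2.14 m/s.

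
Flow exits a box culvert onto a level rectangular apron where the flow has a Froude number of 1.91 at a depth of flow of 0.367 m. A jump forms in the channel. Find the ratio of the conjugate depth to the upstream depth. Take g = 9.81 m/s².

y₂/y₁ = 2.25

Fr₁ = 1.91 (given).
By Bélanger, y₂/y₁ = ½[√(1 + 8Fr₁²) − 1] = ½[√30.18 − 1] = 2.25.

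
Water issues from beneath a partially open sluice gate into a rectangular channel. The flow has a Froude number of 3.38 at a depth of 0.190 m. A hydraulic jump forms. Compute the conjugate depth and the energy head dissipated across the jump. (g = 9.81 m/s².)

y₂ = 0.818 m; ΔE = 0.399 m

Fr₁ = 3.38 (given).
From the momentum equation for a rectangular channel, y₂/y₁ = ½[√(1 + 8Fr₁²) − 1] = ½[√92.40 − 1] = 4.31.
y₂ = 4.31 × 0.190 = 0.818 m.
Head loss: ΔE = (y₂ − y₁)³/(4y₁y₂) = (0.818 − 0.190)³/(4×0.190×0.818) = 0.248/0.622 = 0.399 m.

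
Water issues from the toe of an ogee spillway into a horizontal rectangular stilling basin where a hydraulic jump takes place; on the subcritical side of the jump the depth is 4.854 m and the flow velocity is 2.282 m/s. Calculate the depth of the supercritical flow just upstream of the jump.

Fr₂ = V₂/√(g·y₂) = 2.282/√(9.81×4.854) = 0.3307.
The Bélanger relation is symmetric: y₁/y₂ = ½[√(1 + 8Fr₂²) − 1] = ½[√1.8749 − 1] = 0.1846.
y₁ = 0.1846 × 4.854 = 0.8962 m.

y₁ = 0.8962 m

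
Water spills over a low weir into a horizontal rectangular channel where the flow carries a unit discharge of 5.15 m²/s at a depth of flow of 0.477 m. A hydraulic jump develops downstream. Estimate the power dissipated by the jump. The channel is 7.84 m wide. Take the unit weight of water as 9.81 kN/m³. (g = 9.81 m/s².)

V₁ = q/y₁ = 5.15/0.477 = 10.8 m/s. Fr₁ = V₁/√(g·y₁) = 10.8/√(9.81×0.477) = 4.99.
From the momentum equation for a rectangular channel, y₂/y₁ = ½[√(1 + 8Fr₁²) − 1] = ½[√200.3 − 1] = 6.58.
y₂ = 6.58 × 0.477 = 3.14 m.
Head loss: ΔE = (y₂ − y₁)³/(4y₁y₂) = (3.14 − 0.477)³/(4×0.477×3.14) = 18.8/5.99 = 3.14 m.
Q = q·b = 5.15 × 7.84 = 40.4 m³/s. P = γ·Q·ΔE = 9.81 × 40.4 × 3.14 = 1245 kW.

P = 1245 kW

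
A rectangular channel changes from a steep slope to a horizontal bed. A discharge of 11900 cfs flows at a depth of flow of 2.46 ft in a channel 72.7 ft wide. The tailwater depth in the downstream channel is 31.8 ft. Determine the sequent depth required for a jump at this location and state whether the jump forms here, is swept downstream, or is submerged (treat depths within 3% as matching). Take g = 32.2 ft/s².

y₂ = 24.8 ft; the jump is submerged

q = Q/b = 11900/72.7 = 164 ft²/s; V₁ = q/y₁ = 66.5 ft/s. Fr₁ = V₁/√(g·y₁) = 7.48.
Sequent-depth ratio: y₂/y₁ = ½[√(1 + 8Fr₁²) − 1] = ½[√448.2 − 1] = 10.1.
y₂ = 10.1 × 2.46 = 24.8 ft.
Tailwater y_tw = 31.8 ft: y_tw > y₂, so the jump is submerged.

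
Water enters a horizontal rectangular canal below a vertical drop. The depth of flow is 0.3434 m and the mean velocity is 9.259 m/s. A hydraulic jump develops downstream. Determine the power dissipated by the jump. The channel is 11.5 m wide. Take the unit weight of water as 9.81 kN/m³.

P = 835.7 kW

Fr₁ = V₁/√(g·y₁) = 9.259/√(9.81×0.3434) = 5.045.
Conjugate-depth relation: y₂/y₁ = ½[√(1 + 8Fr₁²) − 1] = ½[√204.59 − 1] = 6.652.
y₂ = 6.652 × 0.3434 = 2.284 m.
Head loss: ΔE = (y₂ − y₁)³/(4y₁y₂) = (2.284 − 0.3434)³/(4×0.3434×2.284) = 7.310/3.138 = 2.330 m.
q = V₁·y₁ = 9.259 × 0.3434 = 3.180 m²/s. Q = q·b = 3.180 × 11.5 = 36.56 m³/s. P = γ·Q·ΔE = 9.81 × 36.56 × 2.330 = 835.7 kW.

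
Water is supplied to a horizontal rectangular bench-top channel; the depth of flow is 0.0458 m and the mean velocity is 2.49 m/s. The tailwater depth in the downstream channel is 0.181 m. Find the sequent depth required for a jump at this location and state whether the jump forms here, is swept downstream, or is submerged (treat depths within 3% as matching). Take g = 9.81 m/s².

y₂ = 0.219 m; the jump is swept downstream

Fr₁ = V₁/√(g·y₁) = 2.49/√(9.81×0.0458) = 3.71.
By Bélanger, y₂/y₁ = ½[√(1 + 8Fr₁²) − 1] = ½[√111.4 − 1] = 4.78.
y₂ = 4.78 × 0.0458 = 0.219 m.
Tailwater y_tw = 0.181 m: y_tw < y₂, so the jump is swept downstream.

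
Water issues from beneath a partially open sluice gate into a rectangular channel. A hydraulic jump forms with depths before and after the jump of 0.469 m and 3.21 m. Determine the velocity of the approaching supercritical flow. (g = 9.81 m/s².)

For a rectangular channel the momentum equation gives q² = ½·g·y₁·y₂·(y₁ + y₂) = ½×9.81×0.469×3.21×3.68 = 27.2.
q = √27.2 = 5.21 m²/s.
V₁ = q/y₁ = 5.21/0.469 = 11.1 m/s.

V₁ = 11.1 m/s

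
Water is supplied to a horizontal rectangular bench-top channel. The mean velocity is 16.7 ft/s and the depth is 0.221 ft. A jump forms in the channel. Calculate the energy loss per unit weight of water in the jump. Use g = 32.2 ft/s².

ΔE = 2.64 ft

Fr₁ = V₁/√(g·y₁) = 16.7/√(32.2×0.221) = 6.26.
Conjugate-depth relation: y₂/y₁ = ½[√(1 + 8Fr₁²) − 1] = ½[√314.5 − 1] = 8.37.
y₂ = 8.37 × 0.221 = 1.85 ft.
Head loss: ΔE = (y₂ − y₁)³/(4y₁y₂) = (1.85 − 0.221)³/(4×0.221×1.85) = 4.32/1.63 = 2.64 ft.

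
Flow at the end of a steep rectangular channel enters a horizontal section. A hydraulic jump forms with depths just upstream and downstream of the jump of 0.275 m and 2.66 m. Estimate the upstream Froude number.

For a rectangular channel the momentum equation gives q² = ½·g·y₁·y₂·(y₁ + y₂) = ½×9.81×0.275×2.66×2.94 = 10.5.
q = √10.5 = 3.25 m²/s.
V₁ = q/y₁ = 11.8 m/s; Fr₁ = V₁/√(g·y₁) = 7.18.

Fr₁ = 7.18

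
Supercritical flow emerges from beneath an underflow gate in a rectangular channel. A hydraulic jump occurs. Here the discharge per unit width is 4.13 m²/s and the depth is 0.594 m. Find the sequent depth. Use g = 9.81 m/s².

y₂ = 2.14 m

V₁ = q/y₁ = 4.13/0.594 = 6.95 m/s. Fr₁ = V₁/√(g·y₁) = 6.95/√(9.81×0.594) = 2.88.
Sequent-depth ratio: y₂/y₁ = ½[√(1 + 8Fr₁²) − 1] = ½[√67.37 − 1] = 3.60.
y₂ = 3.60 × 0.594 = 2.14 m.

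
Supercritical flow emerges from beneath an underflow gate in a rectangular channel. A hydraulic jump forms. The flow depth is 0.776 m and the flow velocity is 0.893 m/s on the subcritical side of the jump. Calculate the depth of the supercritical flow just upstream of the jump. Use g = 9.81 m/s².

Fr₂ = V₂/√(g·y₂) = 0.893/√(9.81×0.776) = 0.324.
Since the conjugate-depth ratio holds either way, y₁/y₂ = ½[√(1 + 8Fr₂²) − 1] = ½[√1.838 − 1] = 0.178.
y₁ = 0.178 × 0.776 = 0.138 m.

y₁ = 0.138 m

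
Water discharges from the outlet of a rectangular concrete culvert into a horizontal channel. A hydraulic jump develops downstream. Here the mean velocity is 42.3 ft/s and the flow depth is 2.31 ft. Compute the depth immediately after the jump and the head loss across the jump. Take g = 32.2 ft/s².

Fr₁ = V₁/√(g·y₁) = 42.3/√(32.2×2.31) = 4.90.
From the momentum equation for a rectangular channel, y₂/y₁ = ½[√(1 + 8Fr₁²) − 1] = ½[√193.4 − 1] = 6.45.
y₂ = 6.45 × 2.31 = 14.9 ft.
Head loss: ΔE = (y₂ − y₁)³/(4y₁y₂) = (14.9 − 2.31)³/(4×2.31×14.9) = 2000/138 = 14.5 ft.

y₂ = 14.9 ft; ΔE = 14.5 ft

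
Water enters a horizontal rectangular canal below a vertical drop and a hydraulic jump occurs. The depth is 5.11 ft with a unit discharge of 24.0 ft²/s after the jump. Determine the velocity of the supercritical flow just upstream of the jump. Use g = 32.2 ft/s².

V₁ = 21.4 ft/s

V₂ = q/y₂ = 24.0/5.11 = 4.70 ft/s; Fr₂ = V₂/√(g·y₂) = 0.366.
The Bélanger relation is symmetric: y₁/y₂ = ½[√(1 + 8Fr₂²) − 1] = ½[√2.072 − 1] = 0.220.
y₁ = 0.220 × 5.11 = 1.12 ft.
V₁ = q/y₁ = 24.0/1.12 = 21.4 ft/s.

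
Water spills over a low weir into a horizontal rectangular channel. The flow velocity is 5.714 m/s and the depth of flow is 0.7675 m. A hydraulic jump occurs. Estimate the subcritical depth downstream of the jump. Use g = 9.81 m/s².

y₂ = 1.909 m

Fr₁ = V₁/√(g·y₁) = 5.714/√(9.81×0.7675) = 2.082.
Sequent-depth ratio: y₂/y₁ = ½[√(1 + 8Fr₁²) − 1] = ½[√35.691 − 1] = 2.487.
y₂ = 2.487 × 0.7675 = 1.909 m.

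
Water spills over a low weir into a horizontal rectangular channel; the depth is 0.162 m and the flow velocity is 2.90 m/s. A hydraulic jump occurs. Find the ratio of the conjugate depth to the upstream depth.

y₂/y₁ = 2.79

Fr₁ = V₁/√(g·y₁) = 2.90/√(9.81×0.162) = 2.30.
From the momentum equation for a rectangular channel, y₂/y₁ = ½[√(1 + 8Fr₁²) − 1] = ½[√43.34 − 1] = 2.79.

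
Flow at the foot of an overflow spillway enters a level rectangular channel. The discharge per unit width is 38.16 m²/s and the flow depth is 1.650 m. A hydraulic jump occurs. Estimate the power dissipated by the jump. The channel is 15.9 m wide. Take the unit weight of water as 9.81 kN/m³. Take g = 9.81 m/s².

P = 94229 kW

V₁ = q/y₁ = 38.16/1.650 = 23.13 m/s. Fr₁ = V₁/√(g·y₁) = 23.13/√(9.81×1.650) = 5.748.
From the momentum equation for a rectangular channel, y₂/y₁ = ½[√(1 + 8Fr₁²) − 1] = ½[√265.35 − 1] = 7.645.
y₂ = 7.645 × 1.650 = 12.61 m.
V₂ = q/y₂ = 38.16/12.61 = 3.025 m/s. E₁ = y₁ + V₁²/2g = 28.91 m; E₂ = y₂ + V₂²/2g = 13.08 m. ΔE = E₁ − E₂ = 15.83 m.
Q = q·b = 38.16 × 15.9 = 606.7 m³/s. P = γ·Q·ΔE = 9.81 × 606.7 × 15.83 = 94229 kW.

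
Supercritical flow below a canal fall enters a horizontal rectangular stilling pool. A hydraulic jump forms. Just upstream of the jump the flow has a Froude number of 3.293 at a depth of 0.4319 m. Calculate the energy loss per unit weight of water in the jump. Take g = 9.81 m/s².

Fr₁ = 3.293 (given).
By Bélanger, y₂/y₁ = ½[√(1 + 8Fr₁²) − 1] = ½[√87.751 − 1] = 4.184.
y₂ = 4.184 × 0.4319 = 1.807 m.
Head loss: ΔE = (y₂ − y₁)³/(4y₁y₂) = (1.807 − 0.4319)³/(4×0.4319×1.807) = 2.600/3.122 = 0.8329 m.

ΔE = 0.8329 m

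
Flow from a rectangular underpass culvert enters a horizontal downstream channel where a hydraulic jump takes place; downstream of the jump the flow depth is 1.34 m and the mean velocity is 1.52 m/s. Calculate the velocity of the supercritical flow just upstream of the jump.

Fr₂ = V₂/√(g·y₂) = 1.52/√(9.81×1.34) = 0.419.
The Bélanger relation is symmetric: y₁/y₂ = ½[√(1 + 8Fr₂²) − 1] = ½[√2.406 − 1] = 0.276.
y₁ = 0.276 × 1.34 = 0.369 m.
V₁ = q/y₁ = 2.04/0.369 = 5.52 m/s.

V₁ = 5.52 m/s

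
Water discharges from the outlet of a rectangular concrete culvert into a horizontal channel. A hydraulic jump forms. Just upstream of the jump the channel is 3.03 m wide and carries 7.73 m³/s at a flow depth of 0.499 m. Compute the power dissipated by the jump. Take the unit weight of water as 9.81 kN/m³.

q = Q/b = 7.73/3.03 = 2.55 m²/s; V₁ = q/y₁ = 5.11 m/s. Fr₁ = V₁/√(g·y₁) = 2.31.
Sequent-depth ratio: y₂/y₁ = ½[√(1 + 8Fr₁²) − 1] = ½[√43.72 − 1] = 2.81.
y₂ = 2.81 × 0.499 = 1.40 m.
V₂ = q/y₂ = 2.55/1.40 = 1.82 m/s. E₁ = y₁ + V₁²/2g = 1.83 m; E₂ = y₂ + V₂²/2g = 1.57 m. ΔE = E₁ − E₂ = 0.262 m.
P = γ·Q·ΔE = 9.81 × 7.73 × 0.262 = 19.9 kW.

P = 19.9 kW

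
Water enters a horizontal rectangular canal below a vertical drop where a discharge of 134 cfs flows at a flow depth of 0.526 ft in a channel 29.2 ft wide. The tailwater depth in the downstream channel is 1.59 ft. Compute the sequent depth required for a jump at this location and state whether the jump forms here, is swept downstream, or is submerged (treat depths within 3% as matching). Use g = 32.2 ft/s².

q = Q/b = 134/29.2 = 4.59 ft²/s; V₁ = q/y₁ = 8.72 ft/s. Fr₁ = V₁/√(g·y₁) = 2.12.
Bélanger equation: y₂/y₁ = ½[√(1 + 8Fr₁²) − 1] = ½[√36.95 − 1] = 2.54.
y₂ = 2.54 × 0.526 = 1.34 ft.
Tailwater y_tw = 1.59 ft: y_tw > y₂, so the jump is submerged.

y₂ = 1.34 ft; the jump is submerged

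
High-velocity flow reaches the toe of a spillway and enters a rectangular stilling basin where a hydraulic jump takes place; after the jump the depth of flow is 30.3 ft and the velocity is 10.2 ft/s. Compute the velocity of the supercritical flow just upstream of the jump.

V₁ = 56.5 ft/s

Fr₂ = V₂/√(g·y₂) = 10.2/√(32.2×30.3) = 0.327.
The Bélanger relation is symmetric: y₁/y₂ = ½[√(1 + 8Fr₂²) − 1] = ½[√1.853 − 1] = 0.181.
y₁ = 0.181 × 30.3 = 5.47 ft.
V₁ = q/y₁ = 309/5.47 = 56.5 ft/s.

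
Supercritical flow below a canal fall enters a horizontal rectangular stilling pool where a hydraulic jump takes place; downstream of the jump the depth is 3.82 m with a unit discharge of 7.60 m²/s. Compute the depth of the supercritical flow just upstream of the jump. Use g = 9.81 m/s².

V₂ = q/y₂ = 7.60/3.82 = 1.99 m/s; Fr₂ = V₂/√(g·y₂) = 0.325.
Applying the sequent-depth relation in reverse, y₁/y₂ = ½[√(1 + 8Fr₂²) − 1] = ½[√1.845 − 1] = 0.179.
y₁ = 0.179 × 3.82 = 0.684 m.

y₁ = 0.684 m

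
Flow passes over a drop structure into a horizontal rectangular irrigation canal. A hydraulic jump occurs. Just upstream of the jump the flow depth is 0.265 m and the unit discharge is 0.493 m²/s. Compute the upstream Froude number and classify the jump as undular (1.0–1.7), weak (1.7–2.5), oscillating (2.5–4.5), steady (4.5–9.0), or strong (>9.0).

V₁ = q/y₁ = 0.493/0.265 = 1.86 m/s. Fr₁ = V₁/√(g·y₁) = 1.86/√(9.81×0.265) = 1.15.
Fr₁ = 1.15 lies in the undular range.

Fr₁ = 1.15; undular jump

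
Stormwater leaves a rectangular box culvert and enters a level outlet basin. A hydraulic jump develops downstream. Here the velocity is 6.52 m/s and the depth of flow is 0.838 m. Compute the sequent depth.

Fr₁ = V₁/√(g·y₁) = 6.52/√(9.81×0.838) = 2.27.
From the momentum equation for a rectangular channel, y₂/y₁ = ½[√(1 + 8Fr₁²) − 1] = ½[√42.37 − 1] = 2.75.
y₂ = 2.75 × 0.838 = 2.31 m.

y₂ = 2.31 m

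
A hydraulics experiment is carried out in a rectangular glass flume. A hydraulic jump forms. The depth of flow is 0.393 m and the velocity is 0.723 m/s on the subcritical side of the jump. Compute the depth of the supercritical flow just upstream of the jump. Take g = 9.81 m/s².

Fr₂ = V₂/√(g·y₂) = 0.723/√(9.81×0.393) = 0.368.
From the momentum equation (using Fr₂), y₁/y₂ = ½[√(1 + 8Fr₂²) − 1] = ½[√2.085 − 1] = 0.222.
y₁ = 0.222 × 0.393 = 0.0872 m.

y₁ = 0.0872 m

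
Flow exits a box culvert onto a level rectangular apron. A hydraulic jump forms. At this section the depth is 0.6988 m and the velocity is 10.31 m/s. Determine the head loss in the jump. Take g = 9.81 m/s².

ΔE = 2.350 m

Fr₁ = V₁/√(g·y₁) = 10.31/√(9.81×0.6988) = 3.938.
From the momentum equation for a rectangular channel, y₂/y₁ = ½[√(1 + 8Fr₁²) − 1] = ½[√125.05 − 1] = 5.091.
y₂ = 5.091 × 0.6988 = 3.558 m.
Head loss: ΔE = (y₂ − y₁)³/(4y₁y₂) = (3.558 − 0.6988)³/(4×0.6988×3.558) = 23.37/9.945 = 2.350 m.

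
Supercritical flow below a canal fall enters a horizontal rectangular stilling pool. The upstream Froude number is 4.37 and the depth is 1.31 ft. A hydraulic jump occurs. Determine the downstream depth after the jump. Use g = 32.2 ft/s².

Fr₁ = 4.37 (given).
From the momentum equation for a rectangular channel, y₂/y₁ = ½[√(1 + 8Fr₁²) − 1] = ½[√153.8 − 1] = 5.70.
y₂ = 5.70 × 1.31 = 7.47 ft.

y₂ = 7.47 ft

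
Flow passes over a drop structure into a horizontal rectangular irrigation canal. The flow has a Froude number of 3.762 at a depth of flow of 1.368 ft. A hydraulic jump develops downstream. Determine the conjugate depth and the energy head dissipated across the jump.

Fr₁ = 3.762 (given).
Sequent-depth ratio: y₂/y₁ = ½[√(1 + 8Fr₁²) − 1] = ½[√114.22 − 1] = 4.844.
y₂ = 4.844 × 1.368 = 6.626 ft.
Head loss: ΔE = (y₂ − y₁)³/(4y₁y₂) = (6.626 − 1.368)³/(4×1.368×6.626) = 145.4/36.26 = 4.010 ft.

y₂ = 6.626 ft; ΔE = 4.010 ft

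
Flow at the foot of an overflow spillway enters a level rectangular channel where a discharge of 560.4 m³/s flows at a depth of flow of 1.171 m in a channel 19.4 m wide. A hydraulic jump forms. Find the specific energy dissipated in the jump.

q = Q/b = 560.4/19.4 = 28.89 m²/s; V₁ = q/y₁ = 24.67 m/s. Fr₁ = V₁/√(g·y₁) = 7.278.
Bélanger equation: y₂/y₁ = ½[√(1 + 8Fr₁²) − 1] = ½[√424.78 − 1] = 9.805.
y₂ = 9.805 × 1.171 = 11.48 m.
Head loss: ΔE = (y₂ − y₁)³/(4y₁y₂) = (11.48 − 1.171)³/(4×1.171×11.48) = 1096/53.78 = 20.38 m.

ΔE = 20.38 m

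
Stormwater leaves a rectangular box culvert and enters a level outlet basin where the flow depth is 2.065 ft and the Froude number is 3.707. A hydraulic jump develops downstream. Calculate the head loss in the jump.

Fr₁ = 3.707 (given).
Conjugate-depth relation: y₂/y₁ = ½[√(1 + 8Fr₁²) − 1] = ½[√110.93 − 1] = 4.766.
y₂ = 4.766 × 2.065 = 9.842 ft.
V₁ = Fr₁·√(g·y₁) = 3.707×√(32.2×2.065) = 30.23 ft/s; q = V₁·y₁ = 62.42 ft²/s. V₂ = q/y₂ = 62.42/9.842 = 6.342 ft/s. E₁ = y₁ + V₁²/2g = 16.25 ft; E₂ = y₂ + V₂²/2g = 10.47 ft. ΔE = E₁ − E₂ = 5.787 ft.

ΔE = 5.787 ft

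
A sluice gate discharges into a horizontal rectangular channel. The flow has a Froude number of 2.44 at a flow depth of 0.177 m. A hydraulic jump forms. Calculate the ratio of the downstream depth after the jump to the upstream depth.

y₂/y₁ = 2.99

Fr₁ = 2.44 (given).
From the momentum equation for a rectangular channel, y₂/y₁ = ½[√(1 + 8Fr₁²) − 1] = ½[√48.63 − 1] = 2.99.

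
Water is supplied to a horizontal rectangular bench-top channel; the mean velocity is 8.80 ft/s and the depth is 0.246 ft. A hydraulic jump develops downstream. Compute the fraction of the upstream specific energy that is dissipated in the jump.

Fr₁ = V₁/√(g·y₁) = 8.80/√(32.2×0.246) = 3.13.
By Bélanger, y₂/y₁ = ½[√(1 + 8Fr₁²) − 1] = ½[√79.21 − 1] = 3.95.
y₂ = 3.95 × 0.246 = 0.972 ft.
E₁ = y₁ + V₁²/2g = 1.45 ft. ΔE = (y₂ − y₁)³/(4y₁y₂) = 0.400 ft. ΔE/E₁ = 0.400/1.45 = 0.276.

ΔE/E₁ = 0.276 (27.6%)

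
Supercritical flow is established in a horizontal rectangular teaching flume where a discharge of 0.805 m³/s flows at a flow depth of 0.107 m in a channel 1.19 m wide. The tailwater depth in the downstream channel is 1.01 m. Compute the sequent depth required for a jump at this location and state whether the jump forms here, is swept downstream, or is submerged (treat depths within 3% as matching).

q = Q/b = 0.805/1.19 = 0.676 m²/s; V₁ = q/y₁ = 6.32 m/s. Fr₁ = V₁/√(g·y₁) = 6.17.
By Bélanger, y₂/y₁ = ½[√(1 + 8Fr₁²) − 1] = ½[√305.6 − 1] = 8.24.
y₂ = 8.24 × 0.107 = 0.882 m.
Tailwater y_tw = 1.01 m: y_tw > y₂, so the jump is submerged.

y₂ = 0.882 m; the jump is submerged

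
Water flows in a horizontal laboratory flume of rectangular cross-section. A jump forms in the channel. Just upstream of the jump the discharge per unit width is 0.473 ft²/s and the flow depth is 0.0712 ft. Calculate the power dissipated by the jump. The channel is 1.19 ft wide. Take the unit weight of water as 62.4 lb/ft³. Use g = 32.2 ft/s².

P = 0.0209 hp

V₁ = q/y₁ = 0.473/0.0712 = 6.64 ft/s. Fr₁ = V₁/√(g·y₁) = 6.64/√(32.2×0.0712) = 4.39.
By Bélanger, y₂/y₁ = ½[√(1 + 8Fr₁²) − 1] = ½[√155.0 − 1] = 5.72.
y₂ = 5.72 × 0.0712 = 0.408 ft.
Head loss: ΔE = (y₂ − y₁)³/(4y₁y₂) = (0.408 − 0.0712)³/(4×0.0712×0.408) = 0.0381/0.116 = 0.328 ft.
Q = q·b = 0.473 × 1.19 = 0.563 cfs. P = γ·Q·ΔE/550 = 62.4 × 0.563 × 0.328 / 550 = 0.0209 hp.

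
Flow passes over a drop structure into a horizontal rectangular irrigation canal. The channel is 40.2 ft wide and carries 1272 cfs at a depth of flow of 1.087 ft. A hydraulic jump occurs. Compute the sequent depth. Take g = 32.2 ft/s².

y₂ = 7.040 ft

q = Q/b = 1272/40.2 = 31.64 ft²/s; V₁ = q/y₁ = 29.11 ft/s. Fr₁ = V₁/√(g·y₁) = 4.920.
Bélanger equation: y₂/y₁ = ½[√(1 + 8Fr₁²) − 1] = ½[√194.67 − 1] = 6.476.
y₂ = 6.476 × 1.087 = 7.040 ft.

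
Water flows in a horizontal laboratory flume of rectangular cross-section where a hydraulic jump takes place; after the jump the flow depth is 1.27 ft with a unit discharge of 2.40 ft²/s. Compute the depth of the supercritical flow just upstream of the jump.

V₂ = q/y₂ = 2.40/1.27 = 1.89 ft/s; Fr₂ = V₂/√(g·y₂) = 0.296.
Since the conjugate-depth ratio holds either way, y₁/y₂ = ½[√(1 + 8Fr₂²) − 1] = ½[√1.699 − 1] = 0.152.
y₁ = 0.152 × 1.27 = 0.193 ft.

y₁ = 0.193 ft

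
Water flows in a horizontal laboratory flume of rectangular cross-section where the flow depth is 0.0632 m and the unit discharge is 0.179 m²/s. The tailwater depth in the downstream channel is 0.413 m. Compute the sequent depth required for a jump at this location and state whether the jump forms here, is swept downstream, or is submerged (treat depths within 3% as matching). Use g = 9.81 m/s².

V₁ = q/y₁ = 0.179/0.0632 = 2.83 m/s. Fr₁ = V₁/√(g·y₁) = 2.83/√(9.81×0.0632) = 3.60.
From the momentum equation for a rectangular channel, y₂/y₁ = ½[√(1 + 8Fr₁²) − 1] = ½[√104.5 − 1] = 4.61.
y₂ = 4.61 × 0.0632 = 0.291 m.
Tailwater y_tw = 0.413 m: y_tw > y₂, so the jump is submerged.

y₂ = 0.291 m; the jump is submerged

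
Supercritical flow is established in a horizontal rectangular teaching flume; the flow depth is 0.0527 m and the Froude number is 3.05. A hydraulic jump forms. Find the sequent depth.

y₂ = 0.202 m

Fr₁ = 3.05 (given).
From the momentum equation for a rectangular channel, y₂/y₁ = ½[√(1 + 8Fr₁²) − 1] = ½[√75.42 − 1] = 3.84.
y₂ = 3.84 × 0.0527 = 0.202 m.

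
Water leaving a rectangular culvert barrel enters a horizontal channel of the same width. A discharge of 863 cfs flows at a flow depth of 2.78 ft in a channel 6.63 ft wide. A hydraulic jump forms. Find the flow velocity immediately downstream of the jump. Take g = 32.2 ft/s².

V₂ = 7.19 ft/s

q = Q/b = 863/6.63 = 130 ft²/s; V₁ = q/y₁ = 46.8 ft/s. Fr₁ = V₁/√(g·y₁) = 4.95.
Conjugate-depth relation: y₂/y₁ = ½[√(1 + 8Fr₁²) − 1] = ½[√196.9 − 1] = 6.52.
y₂ = 6.52 × 2.78 = 18.1 ft.
V₂ = q/y₂ = 130/18.1 = 7.19 ft/s.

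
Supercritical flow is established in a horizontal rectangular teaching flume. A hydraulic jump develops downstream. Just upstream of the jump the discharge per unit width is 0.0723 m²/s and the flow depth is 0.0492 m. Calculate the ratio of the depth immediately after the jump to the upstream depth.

V₁ = q/y₁ = 0.0723/0.0492 = 1.47 m/s. Fr₁ = V₁/√(g·y₁) = 1.47/√(9.81×0.0492) = 2.12.
Conjugate-depth relation: y₂/y₁ = ½[√(1 + 8Fr₁²) − 1] = ½[√36.79 − 1] = 2.53.

y₂/y₁ = 2.53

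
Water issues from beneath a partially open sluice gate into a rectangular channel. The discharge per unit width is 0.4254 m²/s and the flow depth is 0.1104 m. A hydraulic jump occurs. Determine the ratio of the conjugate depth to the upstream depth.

V₁ = q/y₁ = 0.4254/0.1104 = 3.853 m/s. Fr₁ = V₁/√(g·y₁) = 3.853/√(9.81×0.1104) = 3.703.
Sequent-depth ratio: y₂/y₁ = ½[√(1 + 8Fr₁²) − 1] = ½[√110.68 − 1] = 4.760.

y₂/y₁ = 4.760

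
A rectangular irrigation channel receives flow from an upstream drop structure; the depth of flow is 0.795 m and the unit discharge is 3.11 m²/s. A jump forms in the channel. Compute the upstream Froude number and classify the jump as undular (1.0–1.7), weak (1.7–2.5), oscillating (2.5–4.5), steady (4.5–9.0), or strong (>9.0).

Fr₁ = 1.40; undular jump

V₁ = q/y₁ = 3.11/0.795 = 3.91 m/s. Fr₁ = V₁/√(g·y₁) = 3.91/√(9.81×0.795) = 1.40.
Fr₁ = 1.40 lies in the undular range.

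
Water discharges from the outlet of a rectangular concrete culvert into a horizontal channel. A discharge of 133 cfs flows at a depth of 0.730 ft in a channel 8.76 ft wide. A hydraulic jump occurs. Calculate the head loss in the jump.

q = Q/b = 133/8.76 = 15.2 ft²/s; V₁ = q/y₁ = 20.8 ft/s. Fr₁ = V₁/√(g·y₁) = 4.29.
Conjugate-depth relation: y₂/y₁ = ½[√(1 + 8Fr₁²) − 1] = ½[√148.2 − 1] = 5.59.
y₂ = 5.59 × 0.730 = 4.08 ft.
Head loss: ΔE = (y₂ − y₁)³/(4y₁y₂) = (4.08 − 0.730)³/(4×0.730×4.08) = 37.6/11.9 = 3.15 ft.

ΔE = 3.15 ft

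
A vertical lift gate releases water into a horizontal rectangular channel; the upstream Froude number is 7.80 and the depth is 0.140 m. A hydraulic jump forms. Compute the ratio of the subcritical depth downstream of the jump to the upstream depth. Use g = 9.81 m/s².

Fr₁ = 7.80 (given).
Sequent-depth ratio: y₂/y₁ = ½[√(1 + 8Fr₁²) − 1] = ½[√487.7 − 1] = 10.5.

y₂/y₁ = 10.5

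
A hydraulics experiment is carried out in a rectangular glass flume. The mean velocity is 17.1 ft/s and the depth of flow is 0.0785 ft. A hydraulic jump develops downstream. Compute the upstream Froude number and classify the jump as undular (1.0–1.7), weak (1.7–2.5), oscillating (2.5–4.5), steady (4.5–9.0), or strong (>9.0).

Fr₁ = 10.8; strong jump

Fr₁ = V₁/√(g·y₁) = 17.1/√(32.2×0.0785) = 10.8.
Fr₁ = 10.8 lies in the strong range.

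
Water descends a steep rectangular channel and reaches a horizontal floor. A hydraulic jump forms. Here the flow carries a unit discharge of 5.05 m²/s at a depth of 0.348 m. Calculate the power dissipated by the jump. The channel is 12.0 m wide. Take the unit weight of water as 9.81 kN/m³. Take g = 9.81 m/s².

V₁ = q/y₁ = 5.05/0.348 = 14.5 m/s. Fr₁ = V₁/√(g·y₁) = 14.5/√(9.81×0.348) = 7.85.
By Bélanger, y₂/y₁ = ½[√(1 + 8Fr₁²) − 1] = ½[√494.5 − 1] = 10.6.
y₂ = 10.6 × 0.348 = 3.70 m.
V₂ = q/y₂ = 5.05/3.70 = 1.37 m/s. E₁ = y₁ + V₁²/2g = 11.1 m; E₂ = y₂ + V₂²/2g = 3.79 m. ΔE = E₁ − E₂ = 7.29 m.
Q = q·b = 5.05 × 12.0 = 60.6 m³/s. P = γ·Q·ΔE = 9.81 × 60.6 × 7.29 = 4334 kW.

P = 4334 kW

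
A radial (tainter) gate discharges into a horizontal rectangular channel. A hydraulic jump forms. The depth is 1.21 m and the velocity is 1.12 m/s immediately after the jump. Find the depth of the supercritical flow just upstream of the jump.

Fr₂ = V₂/√(g·y₂) = 1.12/√(9.81×1.21) = 0.325.
Applying the sequent-depth relation in reverse, y₁/y₂ = ½[√(1 + 8Fr₂²) − 1] = ½[√1.845 − 1] = 0.179.
y₁ = 0.179 × 1.21 = 0.217 m.

y₁ = 0.217 m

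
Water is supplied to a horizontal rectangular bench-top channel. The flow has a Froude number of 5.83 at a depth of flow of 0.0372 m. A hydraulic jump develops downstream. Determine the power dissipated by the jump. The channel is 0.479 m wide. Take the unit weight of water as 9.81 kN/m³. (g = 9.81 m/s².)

Fr₁ = 5.83 (given).
Bélanger equation: y₂/y₁ = ½[√(1 + 8Fr₁²) − 1] = ½[√272.9 − 1] = 7.76.
y₂ = 7.76 × 0.0372 = 0.289 m.
V₁ = Fr₁·√(g·y₁) = 5.83×√(9.81×0.0372) = 3.52 m/s; q = V₁·y₁ = 0.131 m²/s. V₂ = q/y₂ = 0.131/0.289 = 0.454 m/s. E₁ = y₁ + V₁²/2g = 0.669 m; E₂ = y₂ + V₂²/2g = 0.299 m. ΔE = E₁ − E₂ = 0.370 m.
Q = q·b = 0.131 × 0.479 = 0.0628 m³/s. P = γ·Q·ΔE = 9.81 × 0.0628 × 0.370 = 0.228 kW.

P = 0.228 kW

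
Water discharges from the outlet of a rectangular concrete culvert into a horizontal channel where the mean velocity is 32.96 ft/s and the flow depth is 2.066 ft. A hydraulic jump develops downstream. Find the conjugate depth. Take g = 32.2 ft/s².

Fr₁ = V₁/√(g·y₁) = 32.96/√(32.2×2.066) = 4.041.
Conjugate-depth relation: y₂/y₁ = ½[√(1 + 8Fr₁²) − 1] = ½[√131.64 − 1] = 5.237.
y₂ = 5.237 × 2.066 = 10.82 ft.

y₂ = 10.82 ft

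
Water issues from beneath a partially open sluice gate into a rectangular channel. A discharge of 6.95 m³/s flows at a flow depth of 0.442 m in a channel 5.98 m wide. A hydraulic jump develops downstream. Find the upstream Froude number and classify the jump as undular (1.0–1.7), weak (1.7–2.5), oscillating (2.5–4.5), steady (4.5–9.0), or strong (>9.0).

Fr₁ = 1.26; undular jump

q = Q/b = 6.95/5.98 = 1.16 m²/s; V₁ = q/y₁ = 2.63 m/s. Fr₁ = V₁/√(g·y₁) = 1.26.
Fr₁ = 1.26 lies in the undular range.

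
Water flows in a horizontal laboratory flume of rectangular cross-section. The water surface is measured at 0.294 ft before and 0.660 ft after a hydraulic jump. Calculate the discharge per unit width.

q = 1.73 ft²/s

For a rectangular channel the momentum equation gives q² = ½·g·y₁·y₂·(y₁ + y₂) = ½×32.2×0.294×0.660×0.954 = 2.98.
q = √2.98 = 1.73 ft²/s.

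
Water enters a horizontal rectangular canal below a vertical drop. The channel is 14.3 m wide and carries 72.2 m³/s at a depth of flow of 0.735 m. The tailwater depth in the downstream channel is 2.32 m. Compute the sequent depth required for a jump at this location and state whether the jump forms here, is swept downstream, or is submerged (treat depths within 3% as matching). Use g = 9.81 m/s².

y₂ = 2.32 m; the jump forms here

q = Q/b = 72.2/14.3 = 5.05 m²/s; V₁ = q/y₁ = 6.87 m/s. Fr₁ = V₁/√(g·y₁) = 2.56.
Sequent-depth ratio: y₂/y₁ = ½[√(1 + 8Fr₁²) − 1] = ½[√53.36 − 1] = 3.15.
y₂ = 3.15 × 0.735 = 2.32 m.
Tailwater y_tw = 2.32 m: y_tw ≈ y₂, so the jump forms here.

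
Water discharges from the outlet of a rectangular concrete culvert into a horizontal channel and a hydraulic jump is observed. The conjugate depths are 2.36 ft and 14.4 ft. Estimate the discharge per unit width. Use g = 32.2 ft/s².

q = 95.8 ft²/s

For a rectangular channel the momentum equation gives q² = ½·g·y₁·y₂·(y₁ + y₂) = ½×32.2×2.36×14.4×16.8 = 9170.
q = √9170 = 95.8 ft²/s.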